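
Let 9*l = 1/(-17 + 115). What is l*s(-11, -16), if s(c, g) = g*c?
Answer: 88/441 ≈ 0.19955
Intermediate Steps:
s(c, g) = c*g
l = 1/882 (l = 1/(9*(-17 + 115)) = (⅑)/98 = (⅑)*(1/98) = 1/882 ≈ 0.0011338)
l*s(-11, -16) = (-11*(-16))/882 = (1/882)*176 = 88/441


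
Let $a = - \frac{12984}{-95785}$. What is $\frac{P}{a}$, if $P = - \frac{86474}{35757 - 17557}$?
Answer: $- \frac{828291209}{23630880} \approx -35.051$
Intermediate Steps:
$P = - \frac{43237}{9100}$ ($P = - \frac{86474}{18200} = \left(-86474\right) \frac{1}{18200} = - \frac{43237}{9100} \approx -4.7513$)
$a = \frac{12984}{95785}$ ($a = \left(-12984\right) \left(- \frac{1}{95785}\right) = \frac{12984}{95785} \approx 0.13555$)
$\frac{P}{a} = - \frac{43237}{9100 \cdot \frac{12984}{95785}} = \left(- \frac{43237}{9100}\right) \frac{95785}{12984} = - \frac{828291209}{23630880}$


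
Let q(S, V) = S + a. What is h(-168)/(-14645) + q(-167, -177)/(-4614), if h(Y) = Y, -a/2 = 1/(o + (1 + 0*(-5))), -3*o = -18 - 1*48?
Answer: 24703077/518052230 ≈ 0.047685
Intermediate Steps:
o = 22 (o = -(-18 - 1*48)/3 = -(-18 - 48)/3 = -⅓*(-66) = 22)
a = -2/23 (a = -2/(22 + (1 + 0*(-5))) = -2/(22 + (1 + 0)) = -2/(22 + 1) = -2/23 ≈ -0.086957)
q(S, V) = -2/23 + S (q(S, V) = S - 2/23 = -2/23 + S)
h(-168)/(-14645) + q(-167, -177)/(-4614) = -168/(-14645) + (-2/23 - 167)/(-4614) = -168*(-1/14645) - 3843/23*(-1/4614) = 168/14645 + 1281/35374 = 24703077/518052230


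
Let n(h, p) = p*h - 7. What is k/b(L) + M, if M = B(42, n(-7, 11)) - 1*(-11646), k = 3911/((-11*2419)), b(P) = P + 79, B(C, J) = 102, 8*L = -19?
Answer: 191625320828/16311317 ≈ 11748.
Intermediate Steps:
n(h, p) = -7 + h*p (n(h, p) = h*p - 7 = -7 + h*p)
L = -19/8 (L = (⅛)*(-19) = -19/8 ≈ -2.3750)
b(P) = 79 + P
k = -3911/26609 (k = 3911/(-26609) = 3911*(-1/26609) = -3911/26609 ≈ -0.14698)
M = 11748 (M = 102 - 1*(-11646) = 102 + 11646 = 11748)
k/b(L) + M = -3911/(26609*(79 - 19/8)) + 11748 = -3911/(26609*613/8) + 11748 = -3911/26609*8/613 + 11748 = -31288/16311317 + 11748 = 191625320828/16311317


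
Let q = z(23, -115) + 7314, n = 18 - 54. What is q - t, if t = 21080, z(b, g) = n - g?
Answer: -13687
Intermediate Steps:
n = -36
z(b, g) = -36 - g
q = 7393 (q = (-36 - 1*(-115)) + 7314 = (-36 + 115) + 7314 = 79 + 7314 = 7393)
q - t = 7393 - 1*21080 = 7393 - 21080 = -13687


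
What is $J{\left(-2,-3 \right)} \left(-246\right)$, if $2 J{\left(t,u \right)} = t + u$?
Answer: $615$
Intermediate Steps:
$J{\left(t,u \right)} = \frac{t}{2} + \frac{u}{2}$ ($J{\left(t,u \right)} = \frac{t + u}{2} = \frac{t}{2} + \frac{u}{2}$)
$J{\left(-2,-3 \right)} \left(-246\right) = \left(\frac{1}{2} \left(-2\right) + \frac{1}{2} \left(-3\right)\right) \left(-246\right) = \left(-1 - \frac{3}{2}\right) \left(-246\right) = \left(- \frac{5}{2}\right) \left(-246\right) = 615$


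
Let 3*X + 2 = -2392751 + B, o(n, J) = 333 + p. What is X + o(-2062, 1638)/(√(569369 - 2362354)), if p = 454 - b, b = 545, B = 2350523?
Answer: -42230/3 - 242*I*√1792985/1792985 ≈ -14077.0 - 0.18073*I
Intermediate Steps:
p = -91 (p = 454 - 1*545 = 454 - 545 = -91)
o(n, J) = 242 (o(n, J) = 333 - 91 = 242)
X = -42230/3 (X = -⅔ + (-2392751 + 2350523)/3 = -⅔ + (⅓)*(-42228) = -⅔ - 14076 = -42230/3 ≈ -14077.)
X + o(-2062, 1638)/(√(569369 - 2362354)) = -42230/3 + 242/(√(569369 - 2362354)) = -42230/3 + 242/(√(-1792985)) = -42230/3 + 242/((I*√1792985)) = -42230/3 + 242*(-I*√1792985/1792985) = -42230/3 - 242*I*√1792985/1792985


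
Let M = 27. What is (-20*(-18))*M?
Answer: 9720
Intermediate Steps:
(-20*(-18))*M = -20*(-18)*27 = 360*27 = 9720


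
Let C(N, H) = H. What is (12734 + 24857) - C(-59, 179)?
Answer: 37412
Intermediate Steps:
(12734 + 24857) - C(-59, 179) = (12734 + 24857) - 1*179 = 37591 - 179 = 37412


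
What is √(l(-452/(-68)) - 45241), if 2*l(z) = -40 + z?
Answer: I*√52317874/34 ≈ 212.74*I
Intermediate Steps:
l(z) = -20 + z/2 (l(z) = (-40 + z)/2 = -20 + z/2)
√(l(-452/(-68)) - 45241) = √((-20 + (-452/(-68))/2) - 45241) = √((-20 + (-452*(-1/68))/2) - 45241) = √((-20 + (½)*(113/17)) - 45241) = √((-20 + 113/34) - 45241) = √(-567/34 - 45241) = √(-1538761/34) = I*√52317874/34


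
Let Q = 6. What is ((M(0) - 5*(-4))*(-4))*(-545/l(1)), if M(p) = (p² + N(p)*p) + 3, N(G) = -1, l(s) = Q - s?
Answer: 10028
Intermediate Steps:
l(s) = 6 - s
M(p) = 3 + p² - p (M(p) = (p² - p) + 3 = 3 + p² - p)
((M(0) - 5*(-4))*(-4))*(-545/l(1)) = (((3 + 0² - 1*0) - 5*(-4))*(-4))*(-545/(6 - 1*1)) = (((3 + 0 + 0) + 20)*(-4))*(-545/(6 - 1)) = ((3 + 20)*(-4))*(-545/5) = (23*(-4))*(-545*⅕) = -92*(-109) = 10028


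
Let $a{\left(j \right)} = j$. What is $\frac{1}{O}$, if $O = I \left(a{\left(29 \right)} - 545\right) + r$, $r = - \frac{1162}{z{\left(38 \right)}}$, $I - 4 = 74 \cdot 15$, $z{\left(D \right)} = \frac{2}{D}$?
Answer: $- \frac{1}{596902} \approx -1.6753 \cdot 10^{-6}$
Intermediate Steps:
$I = 1114$ ($I = 4 + 74 \cdot 15 = 4 + 1110 = 1114$)
$r = -22078$ ($r = - \frac{1162}{2 \cdot \frac{1}{38}} = - 1162 \frac{1}{\frac{1}{19}} = \left(-1162\right) 19 = -22078$)
$O = -596902$ ($O = 1114 \left(29 - 545\right) - 22078 = 1114 \left(-516\right) - 22078 = -574824 - 22078 = -596902$)
$\frac{1}{O} = \frac{1}{-596902} = - \frac{1}{596902}$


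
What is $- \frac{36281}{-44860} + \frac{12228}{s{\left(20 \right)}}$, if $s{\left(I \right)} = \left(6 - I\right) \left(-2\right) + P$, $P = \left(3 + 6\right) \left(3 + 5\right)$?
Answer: $\frac{27608809}{224300} \approx 123.09$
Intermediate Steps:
$P = 72$ ($P = 9 \cdot 8 = 72$)
$s{\left(I \right)} = 60 + 2 I$ ($s{\left(I \right)} = \left(6 - I\right) \left(-2\right) + 72 = \left(-12 + 2 I\right) + 72 = 60 + 2 I$)
$- \frac{36281}{-44860} + \frac{12228}{s{\left(20 \right)}} = - \frac{36281}{-44860} + \frac{12228}{60 + 2 \cdot 20} = \left(-36281\right) \left(- \frac{1}{44860}\right) + \frac{12228}{60 + 40} = \frac{36281}{44860} + \frac{12228}{100} = \frac{36281}{44860} + 12228 \cdot \frac{1}{100} = \frac{36281}{44860} + \frac{3057}{25} = \frac{27608809}{224300}$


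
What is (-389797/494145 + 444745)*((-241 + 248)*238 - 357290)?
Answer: -78154820832954272/494145 ≈ -1.5816e+11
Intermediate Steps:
(-389797/494145 + 444745)*((-241 + 248)*238 - 357290) = (-389797*1/494145 + 444745)*(7*238 - 357290) = (-389797/494145 + 444745)*(1666 - 357290) = (219768128228/494145)*(-355624) = -78154820832954272/494145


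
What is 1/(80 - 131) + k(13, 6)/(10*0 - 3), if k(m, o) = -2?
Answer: 11/17 ≈ 0.64706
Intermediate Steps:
1/(80 - 131) + k(13, 6)/(10*0 - 3) = 1/(80 - 131) - 2/(10*0 - 3) = 1/(-51) - 2/(0 - 3) = -1/51 - 2/(-3) = -1/51 - 1/3*(-2) = -1/51 + 2/3 = 11/17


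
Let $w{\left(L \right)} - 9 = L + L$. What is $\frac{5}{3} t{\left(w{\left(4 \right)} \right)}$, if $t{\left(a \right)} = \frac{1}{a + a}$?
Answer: $\frac{5}{102} \approx 0.04902$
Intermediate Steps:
$w{\left(L \right)} = 9 + 2 L$ ($w{\left(L \right)} = 9 + \left(L + L\right) = 9 + 2 L$)
$t{\left(a \right)} = \frac{1}{2 a}$
$\frac{5}{3} t{\left(w{\left(4 \right)} \right)} = \frac{5}{3} \frac{1}{2 \left(9 + 2 \cdot 4\right)} = 5 \cdot \frac{1}{3} \frac{1}{2 \left(9 + 8\right)} = \frac{5 \frac{1}{2 \cdot 17}}{3} = \frac{5 \cdot \frac{1}{2} \cdot \frac{1}{17}}{3} = \frac{5}{3} \cdot \frac{1}{34} = \frac{5}{102}$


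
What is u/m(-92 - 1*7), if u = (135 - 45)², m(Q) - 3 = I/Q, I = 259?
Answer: 400950/19 ≈ 21103.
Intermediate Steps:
m(Q) = 3 + 259/Q
u = 8100 (u = 90² = 8100)
u/m(-92 - 1*7) = 8100/(3 + 259/(-92 - 1*7)) = 8100/(3 + 259/(-92 - 7)) = 8100/(3 + 259/(-99)) = 8100/(3 + 259*(-1/99)) = 8100/(3 - 259/99) = 8100/(38/99) = 8100*(99/38) = 400950/19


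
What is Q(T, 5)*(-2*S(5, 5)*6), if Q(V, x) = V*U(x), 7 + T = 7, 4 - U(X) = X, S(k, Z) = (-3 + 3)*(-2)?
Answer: 0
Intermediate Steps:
S(k, Z) = 0 (S(k, Z) = 0*(-2) = 0)
U(X) = 4 - X
T = 0 (T = -7 + 7 = 0)
Q(V, x) = V*(4 - x)
Q(T, 5)*(-2*S(5, 5)*6) = (0*(4 - 1*5))*(-2*0*6) = (0*(4 - 5))*(0*6) = (0*(-1))*0 = 0*0 = 0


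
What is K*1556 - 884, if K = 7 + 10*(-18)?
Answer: -270072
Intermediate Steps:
K = -173 (K = 7 - 180 = -173)
K*1556 - 884 = -173*1556 - 884 = -269188 - 884 = -270072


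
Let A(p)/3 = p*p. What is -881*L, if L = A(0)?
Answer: 0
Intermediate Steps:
A(p) = 3*p**2 (A(p) = 3*(p*p) = 3*p**2)
L = 0 (L = 3*0**2 = 3*0 = 0)
-881*L = -881*0 = 0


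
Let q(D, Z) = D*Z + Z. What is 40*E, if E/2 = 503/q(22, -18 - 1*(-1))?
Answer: -40240/391 ≈ -102.92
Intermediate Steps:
q(D, Z) = Z + D*Z
E = -1006/391 (E = 2*(503/(((-18 - 1*(-1))*(1 + 22)))) = 2*(503/(((-18 + 1)*23))) = 2*(503/((-17*23))) = 2*(503/(-391)) = 2*(503*(-1/391)) = 2*(-503/391) = -1006/391 ≈ -2.5729)
40*E = 40*(-1006/391) = -40240/391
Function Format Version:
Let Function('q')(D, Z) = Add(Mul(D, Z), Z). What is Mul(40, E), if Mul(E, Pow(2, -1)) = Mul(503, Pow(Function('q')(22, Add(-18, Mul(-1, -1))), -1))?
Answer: Rational(-40240, 391) ≈ -102.92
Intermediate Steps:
Function('q')(D, Z) = Add(Z, Mul(D, Z))
E = Rational(-1006, 391) (E = Mul(2, Mul(503, Pow(Mul(Add(-18, Mul(-1, -1)), Add(1, 22)), -1))) = Mul(2, Mul(503, Pow(Mul(Add(-18, 1), 23), -1))) = Mul(2, Mul(503, Pow(Mul(-17, 23), -1))) = Mul(2, Mul(503, Pow(-391, -1))) = Mul(2, Mul(503, Rational(-1, 391))) = Mul(2, Rational(-503, 391)) = Rational(-1006, 391) ≈ -2.5729)
Mul(40, E) = Mul(40, Rational(-1006, 391)) = Rational(-40240, 391)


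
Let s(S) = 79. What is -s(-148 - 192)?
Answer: -79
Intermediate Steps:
-s(-148 - 192) = -1*79 = -79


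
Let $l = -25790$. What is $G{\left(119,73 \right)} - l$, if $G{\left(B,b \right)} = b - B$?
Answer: $25744$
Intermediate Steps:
$G{\left(119,73 \right)} - l = \left(73 - 119\right) - -25790 = \left(73 - 119\right) + 25790 = -46 + 25790 = 25744$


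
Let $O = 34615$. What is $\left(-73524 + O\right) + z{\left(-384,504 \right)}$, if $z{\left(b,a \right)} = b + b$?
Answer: $-39677$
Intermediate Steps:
$z{\left(b,a \right)} = 2 b$
$\left(-73524 + O\right) + z{\left(-384,504 \right)} = \left(-73524 + 34615\right) + 2 \left(-384\right) = -38909 - 768 = -39677$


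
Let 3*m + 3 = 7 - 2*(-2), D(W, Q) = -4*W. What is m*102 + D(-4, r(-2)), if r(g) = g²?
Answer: 288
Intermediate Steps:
m = 8/3 (m = -1 + (7 - 2*(-2))/3 = -1 + (7 + 4)/3 = -1 + (⅓)*11 = -1 + 11/3 = 8/3 ≈ 2.6667)
m*102 + D(-4, r(-2)) = (8/3)*102 - 4*(-4) = 272 + 16 = 288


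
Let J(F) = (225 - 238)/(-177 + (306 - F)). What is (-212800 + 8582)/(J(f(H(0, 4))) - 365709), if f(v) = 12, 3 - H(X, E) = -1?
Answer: 918981/1645691 ≈ 0.55842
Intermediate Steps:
H(X, E) = 4 (H(X, E) = 3 - 1*(-1) = 3 + 1 = 4)
J(F) = -13/(129 - F)
(-212800 + 8582)/(J(f(H(0, 4))) - 365709) = (-212800 + 8582)/(13/(-129 + 12) - 365709) = -204218/(13/(-117) - 365709) = -204218/(13*(-1/117) - 365709) = -204218/(-⅑ - 365709) = -204218/(-3291382/9) = -204218*(-9/3291382) = 918981/1645691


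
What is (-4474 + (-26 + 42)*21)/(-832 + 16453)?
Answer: -4138/15621 ≈ -0.26490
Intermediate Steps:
(-4474 + (-26 + 42)*21)/(-832 + 16453) = (-4474 + 16*21)/15621 = (-4474 + 336)*(1/15621) = -4138*1/15621 = -4138/15621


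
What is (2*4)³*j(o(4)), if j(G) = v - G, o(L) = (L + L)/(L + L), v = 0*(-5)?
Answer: -512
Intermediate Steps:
v = 0
o(L) = 1 (o(L) = (2*L)/((2*L)) = (2*L)*(1/(2*L)) = 1)
j(G) = -G (j(G) = 0 - G = -G)
(2*4)³*j(o(4)) = (2*4)³*(-1*1) = 8³*(-1) = 512*(-1) = -512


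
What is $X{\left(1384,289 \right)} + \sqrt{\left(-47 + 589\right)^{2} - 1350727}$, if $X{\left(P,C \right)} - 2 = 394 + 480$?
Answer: $876 + i \sqrt{1056963} \approx 876.0 + 1028.1 i$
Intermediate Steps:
$X{\left(P,C \right)} = 876$ ($X{\left(P,C \right)} = 2 + \left(394 + 480\right) = 2 + 874 = 876$)
$X{\left(1384,289 \right)} + \sqrt{\left(-47 + 589\right)^{2} - 1350727} = 876 + \sqrt{\left(-47 + 589\right)^{2} - 1350727} = 876 + \sqrt{542^{2} - 1350727} = 876 + \sqrt{293764 - 1350727} = 876 + \sqrt{-1056963} = 876 + i \sqrt{1056963}$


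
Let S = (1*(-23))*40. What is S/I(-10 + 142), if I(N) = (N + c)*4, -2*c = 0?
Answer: -115/66 ≈ -1.7424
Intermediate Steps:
c = 0 (c = -1/2*0 = 0)
I(N) = 4*N (I(N) = (N + 0)*4 = N*4 = 4*N)
S = -920 (S = -23*40 = -920)
S/I(-10 + 142) = -920*1/(4*(-10 + 142)) = -920/(4*132) = -920/528 = -920*1/528 = -115/66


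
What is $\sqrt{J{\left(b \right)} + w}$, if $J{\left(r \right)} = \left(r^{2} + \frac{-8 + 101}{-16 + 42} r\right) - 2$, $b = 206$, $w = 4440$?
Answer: $\frac{\sqrt{8046233}}{13} \approx 218.2$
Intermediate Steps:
$J{\left(r \right)} = -2 + r^{2} + \frac{93 r}{26}$ ($J{\left(r \right)} = \left(r^{2} + \frac{93}{26} r\right) - 2 = \left(r^{2} + 93 \cdot \frac{1}{26} r\right) - 2 = \left(r^{2} + \frac{93 r}{26}\right) - 2 = -2 + r^{2} + \frac{93 r}{26}$)
$\sqrt{J{\left(b \right)} + w} = \sqrt{\left(-2 + 206^{2} + \frac{93}{26} \cdot 206\right) + 4440} = \sqrt{\left(-2 + 42436 + \frac{9579}{13}\right) + 4440} = \sqrt{\frac{561221}{13} + 4440} = \sqrt{\frac{618941}{13}} = \frac{\sqrt{8046233}}{13}$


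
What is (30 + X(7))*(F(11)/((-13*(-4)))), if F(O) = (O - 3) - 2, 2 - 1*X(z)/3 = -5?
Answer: 153/26 ≈ 5.8846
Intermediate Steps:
X(z) = 21 (X(z) = 6 - 3*(-5) = 6 + 15 = 21)
F(O) = -5 + O (F(O) = (-3 + O) - 2 = -5 + O)
(30 + X(7))*(F(11)/((-13*(-4)))) = (30 + 21)*((-5 + 11)/((-13*(-4)))) = 51*(6/52) = 51*(6*(1/52)) = 51*(3/26) = 153/26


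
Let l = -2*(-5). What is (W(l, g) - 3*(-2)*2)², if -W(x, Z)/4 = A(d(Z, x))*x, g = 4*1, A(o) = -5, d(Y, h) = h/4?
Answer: 44944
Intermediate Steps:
d(Y, h) = h/4 (d(Y, h) = h*(¼) = h/4)
l = 10
g = 4
W(x, Z) = 20*x (W(x, Z) = -(-20)*x = 20*x)
(W(l, g) - 3*(-2)*2)² = (20*10 - 3*(-2)*2)² = (200 + 6*2)² = (200 + 12)² = 212² = 44944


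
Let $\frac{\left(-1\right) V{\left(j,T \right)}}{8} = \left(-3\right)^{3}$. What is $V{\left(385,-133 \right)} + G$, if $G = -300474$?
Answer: $-300258$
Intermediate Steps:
$V{\left(j,T \right)} = 216$ ($V{\left(j,T \right)} = - 8 \left(-3\right)^{3} = \left(-8\right) \left(-27\right) = 216$)
$V{\left(385,-133 \right)} + G = 216 - 300474 = -300258$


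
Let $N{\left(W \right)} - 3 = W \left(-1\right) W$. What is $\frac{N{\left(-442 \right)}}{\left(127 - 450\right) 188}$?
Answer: $\frac{195361}{60724} \approx 3.2172$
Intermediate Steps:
$N{\left(W \right)} = 3 - W^{2}$ ($N{\left(W \right)} = 3 + W \left(-1\right) W = 3 + - W W = 3 - W^{2}$)
$\frac{N{\left(-442 \right)}}{\left(127 - 450\right) 188} = \frac{3 - \left(-442\right)^{2}}{\left(127 - 450\right) 188} = \frac{3 - 195364}{\left(-323\right) 188} = \frac{3 - 195364}{-60724} = \left(-195361\right) \left(- \frac{1}{60724}\right) = \frac{195361}{60724}$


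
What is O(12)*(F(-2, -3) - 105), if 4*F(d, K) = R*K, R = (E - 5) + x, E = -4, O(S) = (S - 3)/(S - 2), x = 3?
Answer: -1809/20 ≈ -90.450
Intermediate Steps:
O(S) = (-3 + S)/(-2 + S)
R = -6 (R = (-4 - 5) + 3 = -9 + 3 = -6)
F(d, K) = -3*K/2 (F(d, K) = (-6*K)/4 = -3*K/2)
O(12)*(F(-2, -3) - 105) = ((-3 + 12)/(-2 + 12))*(-3/2*(-3) - 105) = (9/10)*(9/2 - 105) = ((⅒)*9)*(-201/2) = (9/10)*(-201/2) = -1809/20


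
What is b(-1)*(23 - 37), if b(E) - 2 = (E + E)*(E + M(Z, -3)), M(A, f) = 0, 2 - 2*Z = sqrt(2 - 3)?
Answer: -56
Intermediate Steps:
Z = 1 - I/2 (Z = 1 - sqrt(2 - 3)/2 = 1 - I/2 ≈ 1.0 - 0.5*I)
b(E) = 2 + 2*E**2 (b(E) = 2 + (E + E)*(E + 0) = 2 + (2*E)*E = 2 + 2*E**2)
b(-1)*(23 - 37) = (2 + 2*(-1)**2)*(23 - 37) = (2 + 2*1)*(-14) = (2 + 2)*(-14) = 4*(-14) = -56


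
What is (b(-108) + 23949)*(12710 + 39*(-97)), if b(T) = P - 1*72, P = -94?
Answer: 212310841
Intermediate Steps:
b(T) = -166 (b(T) = -94 - 1*72 = -94 - 72 = -166)
(b(-108) + 23949)*(12710 + 39*(-97)) = (-166 + 23949)*(12710 + 39*(-97)) = 23783*(12710 - 3783) = 23783*8927 = 212310841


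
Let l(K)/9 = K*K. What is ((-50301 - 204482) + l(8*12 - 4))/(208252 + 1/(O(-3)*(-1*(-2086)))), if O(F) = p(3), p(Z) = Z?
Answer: -85978662/100249309 ≈ -0.85765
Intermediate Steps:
O(F) = 3
l(K) = 9*K² (l(K) = 9*(K*K) = 9*K²)
((-50301 - 204482) + l(8*12 - 4))/(208252 + 1/(O(-3)*(-1*(-2086)))) = ((-50301 - 204482) + 9*(8*12 - 4)²)/(208252 + 1/(3*(-1*(-2086)))) = (-254783 + 9*(96 - 4)²)/(208252 + 1/(3*2086)) = (-254783 + 9*92²)/(208252 + 1/6258) = (-254783 + 9*8464)/(208252 + 1/6258) = (-254783 + 76176)/(1303241017/6258) = -178607*6258/1303241017 = -85978662/100249309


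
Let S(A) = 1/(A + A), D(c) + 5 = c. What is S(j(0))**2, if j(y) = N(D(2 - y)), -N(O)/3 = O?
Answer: 1/324 ≈ 0.0030864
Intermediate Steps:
D(c) = -5 + c
N(O) = -3*O
j(y) = 9 + 3*y (j(y) = -3*(-5 + (2 - y)) = -3*(-3 - y) = 9 + 3*y)
S(A) = 1/(2*A)
S(j(0))**2 = (1/(2*(9 + 3*0)))**2 = (1/(2*(9 + 0)))**2 = ((1/2)/9)**2 = ((1/2)*(1/9))**2 = (1/18)**2 = 1/324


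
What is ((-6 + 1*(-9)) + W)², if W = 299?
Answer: 80656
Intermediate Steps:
((-6 + 1*(-9)) + W)² = ((-6 + 1*(-9)) + 299)² = ((-6 - 9) + 299)² = (-15 + 299)² = 284² = 80656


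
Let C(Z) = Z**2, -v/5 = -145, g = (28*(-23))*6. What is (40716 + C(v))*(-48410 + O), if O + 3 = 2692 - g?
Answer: -23705335237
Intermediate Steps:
g = -3864 (g = -644*6 = -3864)
v = 725 (v = -5*(-145) = 725)
O = 6553 (O = -3 + (2692 - 1*(-3864)) = -3 + (2692 + 3864) = -3 + 6556 = 6553)
(40716 + C(v))*(-48410 + O) = (40716 + 725**2)*(-48410 + 6553) = (40716 + 525625)*(-41857) = 566341*(-41857) = -23705335237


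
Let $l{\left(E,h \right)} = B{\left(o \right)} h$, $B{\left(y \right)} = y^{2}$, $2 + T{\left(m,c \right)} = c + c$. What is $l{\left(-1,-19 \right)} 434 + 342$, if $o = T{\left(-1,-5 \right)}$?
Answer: $-1187082$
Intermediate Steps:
$T{\left(m,c \right)} = -2 + 2 c$ ($T{\left(m,c \right)} = -2 + \left(c + c\right) = -2 + 2 c$)
$o = -12$ ($o = -2 + 2 \left(-5\right) = -2 - 10 = -12$)
$l{\left(E,h \right)} = 144 h$ ($l{\left(E,h \right)} = \left(-12\right)^{2} h = 144 h$)
$l{\left(-1,-19 \right)} 434 + 342 = 144 \left(-19\right) 434 + 342 = \left(-2736\right) 434 + 342 = -1187424 + 342 = -1187082$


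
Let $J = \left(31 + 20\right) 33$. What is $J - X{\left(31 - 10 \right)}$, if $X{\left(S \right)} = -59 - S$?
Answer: $1763$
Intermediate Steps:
$J = 1683$ ($J = 51 \cdot 33 = 1683$)
$J - X{\left(31 - 10 \right)} = 1683 - \left(-59 - \left(31 - 10\right)\right) = 1683 - \left(-59 - 21\right) = 1683 - -80 = 1683 + 80 = 1763$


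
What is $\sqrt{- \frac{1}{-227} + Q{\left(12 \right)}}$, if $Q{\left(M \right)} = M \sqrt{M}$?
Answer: $\frac{\sqrt{227 + 1236696 \sqrt{3}}}{227} \approx 6.4478$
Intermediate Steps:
$Q{\left(M \right)} = M^{\frac{3}{2}}$
$\sqrt{- \frac{1}{-227} + Q{\left(12 \right)}} = \sqrt{- \frac{1}{-227} + 12^{\frac{3}{2}}} = \sqrt{\left(-1\right) \left(- \frac{1}{227}\right) + 24 \sqrt{3}} = \sqrt{\frac{1}{227} + 24 \sqrt{3}}$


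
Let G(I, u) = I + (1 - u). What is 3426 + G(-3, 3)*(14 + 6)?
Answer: 3326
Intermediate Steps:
G(I, u) = 1 + I - u
3426 + G(-3, 3)*(14 + 6) = 3426 + (1 - 3 - 1*3)*(14 + 6) = 3426 + (1 - 3 - 3)*20 = 3426 - 5*20 = 3426 - 100 = 3326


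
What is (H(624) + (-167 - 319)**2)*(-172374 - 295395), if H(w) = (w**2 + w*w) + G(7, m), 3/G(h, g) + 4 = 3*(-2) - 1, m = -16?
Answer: -5222371917825/11 ≈ -4.7476e+11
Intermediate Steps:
G(h, g) = -3/11 (G(h, g) = 3/(-4 + (3*(-2) - 1)) = 3/(-4 + (-6 - 1)) = 3/(-4 - 7) = 3/(-11) = 3*(-1/11) = -3/11)
H(w) = -3/11 + 2*w**2 (H(w) = (w**2 + w*w) - 3/11 = (w**2 + w**2) - 3/11 = 2*w**2 - 3/11 = -3/11 + 2*w**2)
(H(624) + (-167 - 319)**2)*(-172374 - 295395) = ((-3/11 + 2*624**2) + (-167 - 319)**2)*(-172374 - 295395) = ((-3/11 + 2*389376) + (-486)**2)*(-467769) = ((-3/11 + 778752) + 236196)*(-467769) = (8566269/11 + 236196)*(-467769) = (11164425/11)*(-467769) = -5222371917825/11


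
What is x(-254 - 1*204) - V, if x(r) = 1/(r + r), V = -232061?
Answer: 212567875/916 ≈ 2.3206e+5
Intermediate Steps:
x(r) = 1/(2*r)
x(-254 - 1*204) - V = 1/(2*(-254 - 1*204)) - 1*(-232061) = 1/(2*(-254 - 204)) + 232061 = (½)/(-458) + 232061 = (½)*(-1/458) + 232061 = -1/916 + 232061 = 212567875/916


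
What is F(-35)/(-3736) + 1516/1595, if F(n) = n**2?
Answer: 3709901/5958920 ≈ 0.62258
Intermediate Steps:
F(-35)/(-3736) + 1516/1595 = (-35)**2/(-3736) + 1516/1595 = 1225*(-1/3736) + 1516*(1/1595) = -1225/3736 + 1516/1595 = 3709901/5958920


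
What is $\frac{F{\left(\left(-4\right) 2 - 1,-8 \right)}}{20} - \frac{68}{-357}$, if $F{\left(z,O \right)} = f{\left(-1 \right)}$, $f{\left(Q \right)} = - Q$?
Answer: $\frac{101}{420} \approx 0.24048$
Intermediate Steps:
$F{\left(z,O \right)} = 1$ ($F{\left(z,O \right)} = \left(-1\right) \left(-1\right) = 1$)
$\frac{F{\left(\left(-4\right) 2 - 1,-8 \right)}}{20} - \frac{68}{-357} = 1 \cdot \frac{1}{20} - \frac{68}{-357} = 1 \cdot \frac{1}{20} - - \frac{4}{21} = \frac{1}{20} + \frac{4}{21} = \frac{101}{420}$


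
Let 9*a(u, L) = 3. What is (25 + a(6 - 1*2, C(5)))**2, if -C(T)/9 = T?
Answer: 5776/9 ≈ 641.78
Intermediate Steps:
C(T) = -9*T
a(u, L) = 1/3 (a(u, L) = (1/9)*3 = 1/3)
(25 + a(6 - 1*2, C(5)))**2 = (25 + 1/3)**2 = (76/3)**2 = 5776/9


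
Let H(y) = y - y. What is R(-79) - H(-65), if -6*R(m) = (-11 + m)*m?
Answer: -1185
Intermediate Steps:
H(y) = 0
R(m) = -m*(-11 + m)/6 (R(m) = -(-11 + m)*m/6 = -m*(-11 + m)/6)
R(-79) - H(-65) = (1/6)*(-79)*(11 - 1*(-79)) - 1*0 = (1/6)*(-79)*(11 + 79) + 0 = (1/6)*(-79)*90 + 0 = -1185 + 0 = -1185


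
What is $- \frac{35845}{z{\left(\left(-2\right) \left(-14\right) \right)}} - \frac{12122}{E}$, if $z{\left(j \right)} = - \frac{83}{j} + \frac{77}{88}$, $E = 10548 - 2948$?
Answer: $\frac{401426677}{23400} \approx 17155.0$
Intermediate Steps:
$E = 7600$ ($E = 10548 - 2948 = 7600$)
$z{\left(j \right)} = \frac{7}{8} - \frac{83}{j}$ ($z{\left(j \right)} = - \frac{83}{j} + 77 \cdot \frac{1}{88} = - \frac{83}{j} + \frac{7}{8} = \frac{7}{8} - \frac{83}{j}$)
$- \frac{35845}{z{\left(\left(-2\right) \left(-14\right) \right)}} - \frac{12122}{E} = - \frac{35845}{\frac{7}{8} - \frac{83}{\left(-2\right) \left(-14\right)}} - \frac{12122}{7600} = - \frac{35845}{\frac{7}{8} - \frac{83}{28}} - \frac{319}{200} = - \frac{35845}{- \frac{117}{56}} - \frac{319}{200} = \left(-35845\right) \left(- \frac{56}{117}\right) - \frac{319}{200} = \frac{2007320}{117} - \frac{319}{200} = \frac{401426677}{23400}$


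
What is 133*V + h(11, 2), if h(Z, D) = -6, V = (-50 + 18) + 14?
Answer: -2400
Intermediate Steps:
V = -18 (V = -32 + 14 = -18)
133*V + h(11, 2) = 133*(-18) - 6 = -2394 - 6 = -2400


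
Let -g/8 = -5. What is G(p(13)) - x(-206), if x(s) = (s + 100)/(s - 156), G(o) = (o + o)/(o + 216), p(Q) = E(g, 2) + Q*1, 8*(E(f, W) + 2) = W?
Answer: -3543/18281 ≈ -0.19381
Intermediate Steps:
g = 40 (g = -8*(-5) = 40)
E(f, W) = -2 + W/8
p(Q) = -7/4 + Q (p(Q) = (-2 + (⅛)*2) + Q*1 = (-2 + ¼) + Q = -7/4 + Q)
G(o) = 2*o/(216 + o) (G(o) = (2*o)/(216 + o) = 2*o/(216 + o))
x(s) = (100 + s)/(-156 + s)
G(p(13)) - x(-206) = 2*(-7/4 + 13)/(216 + (-7/4 + 13)) - (100 - 206)/(-156 - 206) = 2*(45/4)/(216 + 45/4) - (-106)/(-362) = 2*(45/4)/(909/4) - (-1)*(-106)/362 = 2*(45/4)*(4/909) - 1*53/181 = 10/101 - 53/181 = -3543/18281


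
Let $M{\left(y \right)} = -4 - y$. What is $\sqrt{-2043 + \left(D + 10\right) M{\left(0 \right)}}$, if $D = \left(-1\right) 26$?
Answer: $i \sqrt{1979} \approx 44.486 i$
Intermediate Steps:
$D = -26$
$\sqrt{-2043 + \left(D + 10\right) M{\left(0 \right)}} = \sqrt{-2043 + \left(-26 + 10\right) \left(-4 - 0\right)} = \sqrt{-2043 - 16 \left(-4 + 0\right)} = \sqrt{-2043 - -64} = \sqrt{-2043 + 64} = \sqrt{-1979} = i \sqrt{1979}$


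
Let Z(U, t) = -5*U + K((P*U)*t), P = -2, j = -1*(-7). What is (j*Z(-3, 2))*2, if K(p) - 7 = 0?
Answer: 308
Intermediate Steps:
j = 7
K(p) = 7 (K(p) = 7 + 0 = 7)
Z(U, t) = 7 - 5*U (Z(U, t) = -5*U + 7 = 7 - 5*U)
(j*Z(-3, 2))*2 = (7*(7 - 5*(-3)))*2 = (7*(7 + 15))*2 = (7*22)*2 = 154*2 = 308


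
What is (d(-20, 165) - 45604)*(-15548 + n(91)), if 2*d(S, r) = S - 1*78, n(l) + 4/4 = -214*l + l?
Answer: 1594750596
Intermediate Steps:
n(l) = -1 - 213*l (n(l) = -1 + (-214*l + l) = -1 - 213*l)
d(S, r) = -39 + S/2 (d(S, r) = (S - 1*78)/2 = (S - 78)/2 = (-78 + S)/2 = -39 + S/2)
(d(-20, 165) - 45604)*(-15548 + n(91)) = ((-39 + (1/2)*(-20)) - 45604)*(-15548 + (-1 - 213*91)) = ((-39 - 10) - 45604)*(-15548 + (-1 - 19383)) = (-49 - 45604)*(-15548 - 19384) = -45653*(-34932) = 1594750596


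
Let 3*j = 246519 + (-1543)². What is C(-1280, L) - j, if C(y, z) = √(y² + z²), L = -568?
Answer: -2627368/3 + 8*√30641 ≈ -8.7439e+5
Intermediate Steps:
j = 2627368/3 (j = (246519 + (-1543)²)/3 = (246519 + 2380849)/3 = (⅓)*2627368 = 2627368/3 ≈ 8.7579e+5)
C(-1280, L) - j = √((-1280)² + (-568)²) - 1*2627368/3 = √(1638400 + 322624) - 2627368/3 = √1961024 - 2627368/3 = 8*√30641 - 2627368/3 = -2627368/3 + 8*√30641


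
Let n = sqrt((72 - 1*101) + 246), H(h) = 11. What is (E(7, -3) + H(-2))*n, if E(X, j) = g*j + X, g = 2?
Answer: 12*sqrt(217) ≈ 176.77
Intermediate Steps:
E(X, j) = X + 2*j (E(X, j) = 2*j + X = X + 2*j)
n = sqrt(217) (n = sqrt((72 - 101) + 246) = sqrt(-29 + 246) = sqrt(217) ≈ 14.731)
(E(7, -3) + H(-2))*n = ((7 + 2*(-3)) + 11)*sqrt(217) = ((7 - 6) + 11)*sqrt(217) = (1 + 11)*sqrt(217) = 12*sqrt(217)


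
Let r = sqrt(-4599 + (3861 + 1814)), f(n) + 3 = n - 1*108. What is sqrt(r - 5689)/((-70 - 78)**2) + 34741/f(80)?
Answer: -34741/31 + I*sqrt(5689 - 2*sqrt(269))/21904 ≈ -1120.7 + 0.0034335*I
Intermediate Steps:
f(n) = -111 + n (f(n) = -3 + (n - 1*108) = -3 + (n - 108) = -3 + (-108 + n) = -111 + n)
r = 2*sqrt(269) (r = sqrt(-4599 + 5675) = sqrt(1076) = 2*sqrt(269) ≈ 32.802)
sqrt(r - 5689)/((-70 - 78)**2) + 34741/f(80) = sqrt(2*sqrt(269) - 5689)/((-70 - 78)**2) + 34741/(-111 + 80) = sqrt(-5689 + 2*sqrt(269))/((-148)**2) + 34741/(-31) = sqrt(-5689 + 2*sqrt(269))/21904 + 34741*(-1/31) = sqrt(-5689 + 2*sqrt(269))*(1/21904) - 34741/31 = sqrt(-5689 + 2*sqrt(269))/21904 - 34741/31 = -34741/31 + sqrt(-5689 + 2*sqrt(269))/21904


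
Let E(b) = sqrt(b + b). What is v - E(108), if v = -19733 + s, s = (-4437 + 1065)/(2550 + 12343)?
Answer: -1045861/53 - 6*sqrt(6) ≈ -19748.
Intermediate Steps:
E(b) = sqrt(2)*sqrt(b) (E(b) = sqrt(2*b) = sqrt(2)*sqrt(b))
s = -12/53 (s = -3372/14893 = -3372*1/14893 = -12/53 ≈ -0.22642)
v = -1045861/53 (v = -19733 - 12/53 = -1045861/53 ≈ -19733.)
v - E(108) = -1045861/53 - sqrt(2)*sqrt(108) = -1045861/53 - sqrt(2)*6*sqrt(3) = -1045861/53 - 6*sqrt(6)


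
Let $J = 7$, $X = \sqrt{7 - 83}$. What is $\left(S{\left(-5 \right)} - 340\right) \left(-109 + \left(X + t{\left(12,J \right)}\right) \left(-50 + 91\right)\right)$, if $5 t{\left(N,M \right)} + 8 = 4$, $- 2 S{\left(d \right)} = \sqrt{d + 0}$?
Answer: $\frac{\left(680 + i \sqrt{5}\right) \left(709 - 410 i \sqrt{19}\right)}{10} \approx 48612.0 - 1.2137 \cdot 10^{5} i$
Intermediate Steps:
$X = 2 i \sqrt{19}$ ($X = \sqrt{-76} = 2 i \sqrt{19} \approx 8.7178 i$)
$S{\left(d \right)} = - \frac{\sqrt{d}}{2}$ ($S{\left(d \right)} = - \frac{\sqrt{d + 0}}{2} = - \frac{\sqrt{d}}{2}$)
$t{\left(N,M \right)} = - \frac{4}{5}$ ($t{\left(N,M \right)} = - \frac{8}{5} + \frac{1}{5} \cdot 4 = - \frac{8}{5} + \frac{4}{5} = - \frac{4}{5}$)
$\left(S{\left(-5 \right)} - 340\right) \left(-109 + \left(X + t{\left(12,J \right)}\right) \left(-50 + 91\right)\right) = \left(- \frac{\sqrt{-5}}{2} - 340\right) \left(-109 + \left(2 i \sqrt{19} - \frac{4}{5}\right) \left(-50 + 91\right)\right) = \left(- \frac{i \sqrt{5}}{2} - 340\right) \left(-109 + \left(- \frac{4}{5} + 2 i \sqrt{19}\right) 41\right) = \left(- \frac{i \sqrt{5}}{2} - 340\right) \left(-109 - \left(\frac{164}{5} - 82 i \sqrt{19}\right)\right) = \left(-340 - \frac{i \sqrt{5}}{2}\right) \left(- \frac{709}{5} + 82 i \sqrt{19}\right)$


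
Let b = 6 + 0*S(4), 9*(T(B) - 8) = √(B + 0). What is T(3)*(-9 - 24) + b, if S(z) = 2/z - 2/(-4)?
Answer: -258 - 11*√3/3 ≈ -264.35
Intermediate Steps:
T(B) = 8 + √B/9 (T(B) = 8 + √(B + 0)/9 = 8 + √B/9)
S(z) = ½ + 2/z (S(z) = 2/z - 2*(-¼) = 2/z + ½ = ½ + 2/z)
b = 6 (b = 6 + 0*((½)*(4 + 4)/4) = 6 + 0*((½)*(¼)*8) = 6 + 0*1 = 6 + 0 = 6)
T(3)*(-9 - 24) + b = (8 + √3/9)*(-9 - 24) + 6 = (8 + √3/9)*(-33) + 6 = (-264 - 11*√3/3) + 6 = -258 - 11*√3/3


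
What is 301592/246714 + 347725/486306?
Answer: 38742437467/19996416414 ≈ 1.9375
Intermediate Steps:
301592/246714 + 347725/486306 = 301592*(1/246714) + 347725*(1/486306) = 150796/123357 + 347725/486306 = 38742437467/19996416414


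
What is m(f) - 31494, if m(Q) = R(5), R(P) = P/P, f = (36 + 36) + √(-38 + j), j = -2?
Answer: -31493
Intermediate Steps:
f = 72 + 2*I*√10 (f = (36 + 36) + √(-38 - 2) = 72 + √(-40) = 72 + 2*I*√10 ≈ 72.0 + 6.3246*I)
R(P) = 1
m(Q) = 1
m(f) - 31494 = 1 - 31494 = -31493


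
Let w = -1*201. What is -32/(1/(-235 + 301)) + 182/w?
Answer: -424694/201 ≈ -2112.9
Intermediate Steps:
w = -201
-32/(1/(-235 + 301)) + 182/w = -32/(1/(-235 + 301)) + 182/(-201) = -32/(1/66) + 182*(-1/201) = -32/1/66 - 182/201 = -32*66 - 182/201 = -2112 - 182/201 = -424694/201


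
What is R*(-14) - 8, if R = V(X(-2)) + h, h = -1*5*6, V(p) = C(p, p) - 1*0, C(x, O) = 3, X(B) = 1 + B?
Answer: 370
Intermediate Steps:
V(p) = 3 (V(p) = 3 - 1*0 = 3 + 0 = 3)
h = -30 (h = -5*6 = -30)
R = -27 (R = 3 - 30 = -27)
R*(-14) - 8 = -27*(-14) - 8 = 378 - 8 = 370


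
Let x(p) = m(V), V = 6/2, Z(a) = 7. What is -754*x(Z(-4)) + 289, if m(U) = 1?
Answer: -465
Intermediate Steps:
V = 3 (V = 6*(½) = 3)
x(p) = 1
-754*x(Z(-4)) + 289 = -754*1 + 289 = -754 + 289 = -465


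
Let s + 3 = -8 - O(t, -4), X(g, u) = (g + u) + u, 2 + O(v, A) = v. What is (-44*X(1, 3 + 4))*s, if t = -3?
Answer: 3960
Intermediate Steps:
O(v, A) = -2 + v
X(g, u) = g + 2*u
s = -6 (s = -3 + (-8 - (-2 - 3)) = -3 + (-8 - 1*(-5)) = -3 + (-8 + 5) = -3 - 3 = -6)
(-44*X(1, 3 + 4))*s = -44*(1 + 2*(3 + 4))*(-6) = -44*(1 + 2*7)*(-6) = -44*(1 + 14)*(-6) = -44*15*(-6) = -660*(-6) = 3960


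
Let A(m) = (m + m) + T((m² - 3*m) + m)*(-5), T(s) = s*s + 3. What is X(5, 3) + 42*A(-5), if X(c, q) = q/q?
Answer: -258299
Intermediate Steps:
X(c, q) = 1
T(s) = 3 + s² (T(s) = s² + 3 = 3 + s²)
A(m) = -15 - 5*(m² - 2*m)² + 2*m (A(m) = (m + m) + (3 + ((m² - 3*m) + m)²)*(-5) = 2*m + (3 + (m² - 2*m)²)*(-5) = 2*m + (-15 - 5*(m² - 2*m)²) = -15 - 5*(m² - 2*m)² + 2*m)
X(5, 3) + 42*A(-5) = 1 + 42*(-15 + 2*(-5) - 5*(-5)²*(-2 - 5)²) = 1 + 42*(-15 - 10 - 5*25*(-7)²) = 1 + 42*(-15 - 10 - 5*25*49) = 1 + 42*(-15 - 10 - 6125) = 1 + 42*(-6150) = 1 - 258300 = -258299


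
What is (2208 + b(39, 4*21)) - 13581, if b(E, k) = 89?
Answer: -11284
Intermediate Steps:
(2208 + b(39, 4*21)) - 13581 = (2208 + 89) - 13581 = 2297 - 13581 = -11284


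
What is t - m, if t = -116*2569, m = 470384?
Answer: -768388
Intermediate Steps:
t = -298004
t - m = -298004 - 1*470384 = -298004 - 470384 = -768388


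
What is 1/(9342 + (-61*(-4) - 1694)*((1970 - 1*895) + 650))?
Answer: -1/2491908 ≈ -4.0130e-7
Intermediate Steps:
1/(9342 + (-61*(-4) - 1694)*((1970 - 1*895) + 650)) = 1/(9342 + (244 - 1694)*((1970 - 895) + 650)) = 1/(9342 - 1450*(1075 + 650)) = 1/(9342 - 1450*1725) = 1/(9342 - 2501250) = 1/(-2491908) = -1/2491908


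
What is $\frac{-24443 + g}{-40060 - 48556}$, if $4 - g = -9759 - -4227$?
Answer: $\frac{18907}{88616} \approx 0.21336$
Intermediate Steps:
$g = 5536$ ($g = 4 - \left(-9759 - -4227\right) = 4 - \left(-9759 + 4227\right) = 4 - -5532 = 4 + 5532 = 5536$)
$\frac{-24443 + g}{-40060 - 48556} = \frac{-24443 + 5536}{-40060 - 48556} = - \frac{18907}{-88616} = \left(-18907\right) \left(- \frac{1}{88616}\right) = \frac{18907}{88616}$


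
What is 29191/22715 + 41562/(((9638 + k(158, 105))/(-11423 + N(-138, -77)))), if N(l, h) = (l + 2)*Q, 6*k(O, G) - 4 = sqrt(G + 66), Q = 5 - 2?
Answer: -3875601858175225037/75971227303895 + 8850960396*sqrt(19)/3344540053 ≈ -51003.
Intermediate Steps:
Q = 3
k(O, G) = 2/3 + sqrt(66 + G)/6 (k(O, G) = 2/3 + sqrt(G + 66)/6 = 2/3 + sqrt(66 + G)/6)
N(l, h) = 6 + 3*l (N(l, h) = (l + 2)*3 = (2 + l)*3 = 6 + 3*l)
29191/22715 + 41562/(((9638 + k(158, 105))/(-11423 + N(-138, -77)))) = 29191/22715 + 41562/(((9638 + (2/3 + sqrt(66 + 105)/6))/(-11423 + (6 + 3*(-138))))) = 29191*(1/22715) + 41562/(((9638 + (2/3 + sqrt(171)/6))/(-11423 + (6 - 414)))) = 29191/22715 + 41562/(((9638 + (2/3 + (3*sqrt(19))/6))/(-11423 - 408))) = 29191/22715 + 41562/(((9638 + (2/3 + sqrt(19)/2))/(-11831))) = 29191/22715 + 41562/(((28916/3 + sqrt(19)/2)*(-1/11831))) = 29191/22715 + 41562/(-28916/35493 - sqrt(19)/23662)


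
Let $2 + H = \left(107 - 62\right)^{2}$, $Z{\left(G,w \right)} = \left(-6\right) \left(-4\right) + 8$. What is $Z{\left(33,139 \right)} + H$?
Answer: $2055$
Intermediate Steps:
$Z{\left(G,w \right)} = 32$ ($Z{\left(G,w \right)} = 24 + 8 = 32$)
$H = 2023$ ($H = -2 + \left(107 - 62\right)^{2} = -2 + 45^{2} = -2 + 2025 = 2023$)
$Z{\left(33,139 \right)} + H = 32 + 2023 = 2055$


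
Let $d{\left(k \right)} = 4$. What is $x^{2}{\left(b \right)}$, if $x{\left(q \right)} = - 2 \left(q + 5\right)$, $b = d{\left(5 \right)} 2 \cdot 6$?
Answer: $11236$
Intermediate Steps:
$b = 48$ ($b = 4 \cdot 2 \cdot 6 = 4 \cdot 12 = 48$)
$x{\left(q \right)} = -10 - 2 q$ ($x{\left(q \right)} = - 2 \left(5 + q\right) = - (10 + 2 q) = -10 - 2 q$)
$x^{2}{\left(b \right)} = \left(-10 - 96\right)^{2} = \left(-106\right)^{2} = 11236$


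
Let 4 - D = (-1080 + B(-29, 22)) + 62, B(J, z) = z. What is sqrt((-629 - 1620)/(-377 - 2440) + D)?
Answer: sqrt(882424937)/939 ≈ 31.635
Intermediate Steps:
D = 1000 (D = 4 - ((-1080 + 22) + 62) = 4 - (-1058 + 62) = 4 - 1*(-996) = 4 + 996 = 1000)
sqrt((-629 - 1620)/(-377 - 2440) + D) = sqrt((-629 - 1620)/(-377 - 2440) + 1000) = sqrt(-2249/(-2817) + 1000) = sqrt(-2249*(-1/2817) + 1000) = sqrt(2249/2817 + 1000) = sqrt(2819249/2817) = sqrt(882424937)/939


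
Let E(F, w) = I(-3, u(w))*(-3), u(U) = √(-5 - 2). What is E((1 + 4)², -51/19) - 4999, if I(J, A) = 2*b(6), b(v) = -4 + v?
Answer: -5011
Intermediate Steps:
u(U) = I*√7 (u(U) = √(-7) = I*√7)
I(J, A) = 4 (I(J, A) = 2*(-4 + 6) = 2*2 = 4)
E(F, w) = -12 (E(F, w) = 4*(-3) = -12)
E((1 + 4)², -51/19) - 4999 = -12 - 4999 = -5011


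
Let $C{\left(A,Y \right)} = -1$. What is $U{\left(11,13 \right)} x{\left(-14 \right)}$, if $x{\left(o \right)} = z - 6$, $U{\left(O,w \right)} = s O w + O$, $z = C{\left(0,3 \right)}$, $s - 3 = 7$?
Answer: $-10087$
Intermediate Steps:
$s = 10$ ($s = 3 + 7 = 10$)
$z = -1$
$U{\left(O,w \right)} = O + 10 O w$ ($U{\left(O,w \right)} = 10 O w + O = O + 10 O w$)
$x{\left(o \right)} = -7$ ($x{\left(o \right)} = -1 - 6 = -7$)
$U{\left(11,13 \right)} x{\left(-14 \right)} = 11 \left(1 + 10 \cdot 13\right) \left(-7\right) = 11 \left(1 + 130\right) \left(-7\right) = 11 \cdot 131 \left(-7\right) = 1441 \left(-7\right) = -10087$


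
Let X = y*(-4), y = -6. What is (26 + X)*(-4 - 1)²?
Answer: 1250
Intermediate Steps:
X = 24 (X = -6*(-4) = 24)
(26 + X)*(-4 - 1)² = (26 + 24)*(-4 - 1)² = 50*(-5)² = 50*25 = 1250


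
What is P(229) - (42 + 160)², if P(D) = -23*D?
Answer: -46071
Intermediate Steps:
P(229) - (42 + 160)² = -23*229 - (42 + 160)² = -5267 - 1*202² = -5267 - 1*40804 = -5267 - 40804 = -46071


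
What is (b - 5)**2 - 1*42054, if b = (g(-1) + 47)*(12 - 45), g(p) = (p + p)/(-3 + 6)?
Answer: 2311102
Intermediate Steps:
g(p) = 2*p/3 (g(p) = (2*p)/3 = (2*p)*(1/3) = 2*p/3)
b = -1529 (b = ((2/3)*(-1) + 47)*(12 - 45) = (-2/3 + 47)*(-33) = (139/3)*(-33) = -1529)
(b - 5)**2 - 1*42054 = (-1529 - 5)**2 - 1*42054 = (-1534)**2 - 42054 = 2353156 - 42054 = 2311102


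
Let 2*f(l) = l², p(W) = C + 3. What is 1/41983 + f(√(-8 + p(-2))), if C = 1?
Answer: -83965/41983 ≈ -2.0000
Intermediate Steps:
p(W) = 4 (p(W) = 1 + 3 = 4)
f(l) = l²/2
1/41983 + f(√(-8 + p(-2))) = 1/41983 + (√(-8 + 4))²/2 = 1/41983 + (√(-4))²/2 = 1/41983 + (2*I)²/2 = 1/41983 + (½)*(-4) = 1/41983 - 2 = -83965/41983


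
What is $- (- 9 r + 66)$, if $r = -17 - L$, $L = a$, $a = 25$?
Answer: $-444$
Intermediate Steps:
$L = 25$
$r = -42$ ($r = -17 - 25 = -42$)
$- (- 9 r + 66) = - (\left(-9\right) \left(-42\right) + 66) = - (378 + 66) = \left(-1\right) 444 = -444$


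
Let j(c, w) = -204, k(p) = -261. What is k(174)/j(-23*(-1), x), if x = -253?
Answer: 87/68 ≈ 1.2794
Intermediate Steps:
k(174)/j(-23*(-1), x) = -261/(-204) = -261*(-1/204) = 87/68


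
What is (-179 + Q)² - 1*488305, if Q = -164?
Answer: -370656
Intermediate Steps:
(-179 + Q)² - 1*488305 = (-179 - 164)² - 1*488305 = (-343)² - 488305 = 117649 - 488305 = -370656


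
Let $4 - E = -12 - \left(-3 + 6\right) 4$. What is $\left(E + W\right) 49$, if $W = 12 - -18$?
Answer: $2842$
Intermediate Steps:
$E = 28$ ($E = 4 - \left(-12 - \left(-3 + 6\right) 4\right) = 4 - \left(-12 - 3 \cdot 4\right) = 4 - \left(-12 - 12\right) = 4 - -24 = 4 + 24 = 28$)
$W = 30$ ($W = 12 + 18 = 30$)
$\left(E + W\right) 49 = \left(28 + 30\right) 49 = 58 \cdot 49 = 2842$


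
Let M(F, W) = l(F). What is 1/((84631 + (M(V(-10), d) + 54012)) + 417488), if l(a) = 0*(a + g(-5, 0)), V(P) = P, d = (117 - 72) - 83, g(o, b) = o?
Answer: 1/556131 ≈ 1.7981e-6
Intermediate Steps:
d = -38 (d = 45 - 83 = -38)
l(a) = 0 (l(a) = 0*(a - 5) = 0*(-5 + a) = 0)
M(F, W) = 0
1/((84631 + (M(V(-10), d) + 54012)) + 417488) = 1/((84631 + (0 + 54012)) + 417488) = 1/((84631 + 54012) + 417488) = 1/(138643 + 417488) = 1/556131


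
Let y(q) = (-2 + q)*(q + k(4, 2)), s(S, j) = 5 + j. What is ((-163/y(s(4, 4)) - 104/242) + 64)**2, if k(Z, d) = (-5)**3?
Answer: 39258081703129/9653455504 ≈ 4066.7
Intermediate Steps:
k(Z, d) = -125
y(q) = (-125 + q)*(-2 + q) (y(q) = (-2 + q)*(q - 125) = (-2 + q)*(-125 + q) = (-125 + q)*(-2 + q))
((-163/y(s(4, 4)) - 104/242) + 64)**2 = ((-163/(250 + (5 + 4)**2 - 127*(5 + 4)) - 104/242) + 64)**2 = ((-163/(250 + 9**2 - 127*9) - 104*1/242) + 64)**2 = ((-163/(250 + 81 - 1143) - 52/121) + 64)**2 = ((-163/(-812) - 52/121) + 64)**2 = ((-163*(-1/812) - 52/121) + 64)**2 = ((163/812 - 52/121) + 64)**2 = (-22501/98252 + 64)**2 = (6265627/98252)**2 = 39258081703129/9653455504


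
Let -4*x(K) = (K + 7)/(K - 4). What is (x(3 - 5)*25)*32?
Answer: 500/3 ≈ 166.67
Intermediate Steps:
x(K) = -(7 + K)/(4*(-4 + K)) (x(K) = -(K + 7)/(4*(K - 4)) = -(7 + K)/(4*(-4 + K)))
(x(3 - 5)*25)*32 = (((-7 - (3 - 5))/(4*(-4 + (3 - 5))))*25)*32 = (((-7 - 1*(-2))/(4*(-4 - 2)))*25)*32 = (((1/4)*(-7 + 2)/(-6))*25)*32 = (((1/4)*(-1/6)*(-5))*25)*32 = ((5/24)*25)*32 = (125/24)*32 = 500/3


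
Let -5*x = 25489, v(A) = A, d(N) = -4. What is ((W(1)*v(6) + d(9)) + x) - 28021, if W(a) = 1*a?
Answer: -165584/5 ≈ -33117.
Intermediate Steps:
W(a) = a
x = -25489/5 (x = -1/5*25489 = -25489/5 ≈ -5097.8)
((W(1)*v(6) + d(9)) + x) - 28021 = ((1*6 - 4) - 25489/5) - 28021 = ((6 - 4) - 25489/5) - 28021 = (2 - 25489/5) - 28021 = -25479/5 - 28021 = -165584/5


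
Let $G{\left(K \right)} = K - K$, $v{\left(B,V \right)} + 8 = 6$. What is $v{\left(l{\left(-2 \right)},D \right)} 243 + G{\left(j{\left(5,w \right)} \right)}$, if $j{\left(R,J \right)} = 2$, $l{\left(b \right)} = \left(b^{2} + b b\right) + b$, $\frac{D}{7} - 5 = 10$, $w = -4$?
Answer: $-486$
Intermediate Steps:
$D = 105$ ($D = 35 + 7 \cdot 10 = 35 + 70 = 105$)
$l{\left(b \right)} = b + 2 b^{2}$ ($l{\left(b \right)} = \left(b^{2} + b^{2}\right) + b = 2 b^{2} + b = b + 2 b^{2}$)
$v{\left(B,V \right)} = -2$ ($v{\left(B,V \right)} = -8 + 6 = -2$)
$G{\left(K \right)} = 0$
$v{\left(l{\left(-2 \right)},D \right)} 243 + G{\left(j{\left(5,w \right)} \right)} = \left(-2\right) 243 + 0 = -486 + 0 = -486$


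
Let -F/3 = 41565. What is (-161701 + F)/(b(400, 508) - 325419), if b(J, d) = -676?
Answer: 26036/29645 ≈ 0.87826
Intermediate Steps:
F = -124695 (F = -3*41565 = -124695)
(-161701 + F)/(b(400, 508) - 325419) = (-161701 - 124695)/(-676 - 325419) = -286396/(-326095) = -286396*(-1/326095) = 26036/29645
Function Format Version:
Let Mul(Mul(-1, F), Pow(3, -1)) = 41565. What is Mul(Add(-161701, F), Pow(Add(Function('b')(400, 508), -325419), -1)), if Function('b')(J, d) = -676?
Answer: Rational(26036, 29645) ≈ 0.87826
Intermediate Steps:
F = -124695 (F = Mul(-3, 41565) = -124695)
Mul(Add(-161701, F), Pow(Add(Function('b')(400, 508), -325419), -1)) = Mul(Add(-161701, -124695), Pow(Add(-676, -325419), -1)) = Mul(-286396, Pow(-326095, -1)) = Mul(-286396, Rational(-1, 326095)) = Rational(26036, 29645)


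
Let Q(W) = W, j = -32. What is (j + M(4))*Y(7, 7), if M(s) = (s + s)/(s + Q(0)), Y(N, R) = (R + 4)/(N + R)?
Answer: -165/7 ≈ -23.571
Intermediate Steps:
Y(N, R) = (4 + R)/(N + R)
M(s) = 2 (M(s) = (s + s)/(s + 0) = (2*s)/s = 2)
(j + M(4))*Y(7, 7) = (-32 + 2)*((4 + 7)/(7 + 7)) = -30*11/14 = -165/7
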